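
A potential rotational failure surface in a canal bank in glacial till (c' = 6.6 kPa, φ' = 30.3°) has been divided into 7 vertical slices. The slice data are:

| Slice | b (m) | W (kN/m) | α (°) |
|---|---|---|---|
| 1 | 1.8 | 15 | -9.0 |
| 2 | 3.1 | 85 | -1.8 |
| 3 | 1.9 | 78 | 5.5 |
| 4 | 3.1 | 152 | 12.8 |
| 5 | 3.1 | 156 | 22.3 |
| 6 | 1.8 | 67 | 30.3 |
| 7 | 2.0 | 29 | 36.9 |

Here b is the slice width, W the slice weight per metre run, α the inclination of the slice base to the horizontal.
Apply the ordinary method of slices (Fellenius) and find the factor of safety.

Ordinary method of slices: FS = Σ[c'·Δl_i + (W_i cosα_i)·tanφ'] / Σ W_i sinα_i, with Δl_i = b_i / cosα_i.
Slice 1: Δl = 1.8/cos(-9.0°) = 1.822 m; N'_1 = 15·cos(-9.0°) = 14.8; c'Δl = 12.03; W sinα = -2.3
Slice 2: Δl = 3.1/cos(-1.8°) = 3.102 m; N'_2 = 85·cos(-1.8°) = 85.0; c'Δl = 20.47; W sinα = -2.7
Slice 3: Δl = 1.9/cos5.5° = 1.909 m; N'_3 = 78·cos5.5° = 77.6; c'Δl = 12.60; W sinα = 7.5
Slice 4: Δl = 3.1/cos12.8° = 3.179 m; N'_4 = 152·cos12.8° = 148.2; c'Δl = 20.98; W sinα = 33.7
Slice 5: Δl = 3.1/cos22.3° = 3.351 m; N'_5 = 156·cos22.3° = 144.3; c'Δl = 22.11; W sinα = 59.2
Slice 6: Δl = 1.8/cos30.3° = 2.085 m; N'_6 = 67·cos30.3° = 57.8; c'Δl = 13.76; W sinα = 33.8
Slice 7: Δl = 2.0/cos36.9° = 2.501 m; N'_7 = 29·cos36.9° = 23.2; c'Δl = 16.51; W sinα = 17.4
Σc'Δl = 118.5 kN/m; ΣN' = 551.0 kN/m; ΣW sinα = 146.5 kN/m
Resisting = 118.5 + 551.0·tan30.3° = 118.5 + 322.0 = 440.4 kN/m
FS = 440.4 / 146.5 = 3.005

FS = 3.01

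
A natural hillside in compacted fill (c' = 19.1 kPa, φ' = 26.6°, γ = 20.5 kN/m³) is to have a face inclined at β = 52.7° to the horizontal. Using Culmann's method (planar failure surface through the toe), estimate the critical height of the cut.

H_c = 26.00 m

Culmann's analysis gives the critical failure plane at α_cr = (β + φ')/2 = (52.7 + 26.6)/2 = 39.7°, and the critical height
H_c = (4c'/γ) · sinβ cosφ' / [1 − cos(β − φ')]
    = (4·19.1/20.5) · sin52.7°·cos26.6° / [1 − cos(26.1°)]
    = 3.727 · 0.7955·0.8942 / [1 − 0.8980]
    = 3.727 · 0.7113 / 0.1020
    = 26.00 m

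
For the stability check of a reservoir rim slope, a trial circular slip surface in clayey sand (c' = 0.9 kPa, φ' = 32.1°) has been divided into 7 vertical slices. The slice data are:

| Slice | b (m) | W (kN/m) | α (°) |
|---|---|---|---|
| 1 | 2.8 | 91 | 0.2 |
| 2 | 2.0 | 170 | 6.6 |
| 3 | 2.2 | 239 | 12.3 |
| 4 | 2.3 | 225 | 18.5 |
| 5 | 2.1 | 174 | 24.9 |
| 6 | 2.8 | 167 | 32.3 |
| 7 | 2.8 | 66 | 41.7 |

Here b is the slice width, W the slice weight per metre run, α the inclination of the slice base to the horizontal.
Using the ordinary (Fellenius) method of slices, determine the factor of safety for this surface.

Ordinary method of slices: FS = Σ[c'·Δl_i + (W_i cosα_i)·tanφ'] / Σ W_i sinα_i, with Δl_i = b_i / cosα_i.
Slice 1: Δl = 2.8/cos0.2° = 2.800 m; N'_1 = 91·cos0.2° = 91.0; c'Δl = 2.52; W sinα = 0.3
Slice 2: Δl = 2.0/cos6.6° = 2.013 m; N'_2 = 170·cos6.6° = 168.9; c'Δl = 1.81; W sinα = 19.5
Slice 3: Δl = 2.2/cos12.3° = 2.252 m; N'_3 = 239·cos12.3° = 233.5; c'Δl = 2.03; W sinα = 50.9
Slice 4: Δl = 2.3/cos18.5° = 2.425 m; N'_4 = 225·cos18.5° = 213.4; c'Δl = 2.18; W sinα = 71.4
Slice 5: Δl = 2.1/cos24.9° = 2.315 m; N'_5 = 174·cos24.9° = 157.8; c'Δl = 2.08; W sinα = 73.3
Slice 6: Δl = 2.8/cos32.3° = 3.313 m; N'_6 = 167·cos32.3° = 141.2; c'Δl = 2.98; W sinα = 89.2
Slice 7: Δl = 2.8/cos41.7° = 3.750 m; N'_7 = 66·cos41.7° = 49.3; c'Δl = 3.38; W sinα = 43.9
Σc'Δl = 17.0 kN/m; ΣN' = 1055.0 kN/m; ΣW sinα = 348.6 kN/m
Resisting = 17.0 + 1055.0·tan32.1° = 17.0 + 661.8 = 678.8 kN/m
FS = 678.8 / 348.6 = 1.947

FS = 1.95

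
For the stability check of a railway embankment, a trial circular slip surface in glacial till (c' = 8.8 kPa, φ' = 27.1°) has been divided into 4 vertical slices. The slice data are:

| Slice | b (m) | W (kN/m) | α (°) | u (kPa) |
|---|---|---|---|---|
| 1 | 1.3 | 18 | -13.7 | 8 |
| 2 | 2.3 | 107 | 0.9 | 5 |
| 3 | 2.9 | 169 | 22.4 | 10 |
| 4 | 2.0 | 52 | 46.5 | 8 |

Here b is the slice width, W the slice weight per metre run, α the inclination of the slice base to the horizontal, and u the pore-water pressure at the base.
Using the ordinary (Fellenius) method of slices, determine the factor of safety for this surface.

Ordinary method of slices: FS = Σ[c'·Δl_i + (W_i cosα_i − u_i·Δl_i)·tanφ'] / Σ W_i sinα_i, with Δl_i = b_i / cosα_i.
Slice 1: Δl = 1.3/cos(-13.7°) = 1.338 m; N'_1 = 18·cos(-13.7°) − 8·1.338 = 6.8; c'Δl = 11.78; W sinα = -4.3
Slice 2: Δl = 2.3/cos0.9° = 2.300 m; N'_2 = 107·cos0.9° − 5·2.300 = 95.5; c'Δl = 20.24; W sinα = 1.7
Slice 3: Δl = 2.9/cos22.4° = 3.137 m; N'_3 = 169·cos22.4° − 10·3.137 = 124.9; c'Δl = 27.60; W sinα = 64.4
Slice 4: Δl = 2.0/cos46.5° = 2.905 m; N'_4 = 52·cos46.5° − 8·2.905 = 12.6; c'Δl = 25.57; W sinα = 37.7
Σc'Δl = 85.2 kN/m; ΣN' = 239.7 kN/m; ΣW sinα = 99.5 kN/m
Resisting = 85.2 + 239.7·tan27.1° = 85.2 + 122.7 = 207.8 kN/m
FS = 207.8 / 99.5 = 2.088

FS = 2.09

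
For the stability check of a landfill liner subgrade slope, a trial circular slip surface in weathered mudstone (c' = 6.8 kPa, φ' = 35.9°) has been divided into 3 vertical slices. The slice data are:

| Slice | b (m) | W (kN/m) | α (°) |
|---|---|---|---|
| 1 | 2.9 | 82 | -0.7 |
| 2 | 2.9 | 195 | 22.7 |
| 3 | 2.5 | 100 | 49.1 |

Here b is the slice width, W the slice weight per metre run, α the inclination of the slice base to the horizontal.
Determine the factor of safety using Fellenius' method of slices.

FS = 2.03

Ordinary method of slices: FS = Σ[c'·Δl_i + (W_i cosα_i)·tanφ'] / Σ W_i sinα_i, with Δl_i = b_i / cosα_i.
Slice 1: Δl = 2.9/cos(-0.7°) = 2.900 m; N'_1 = 82·cos(-0.7°) = 82.0; c'Δl = 19.72; W sinα = -1.0
Slice 2: Δl = 2.9/cos22.7° = 3.144 m; N'_2 = 195·cos22.7° = 179.9; c'Δl = 21.38; W sinα = 75.3
Slice 3: Δl = 2.5/cos49.1° = 3.818 m; N'_3 = 100·cos49.1° = 65.5; c'Δl = 25.96; W sinα = 75.6
Σc'Δl = 67.1 kN/m; ΣN' = 327.4 kN/m; ΣW sinα = 149.8 kN/m
Resisting = 67.1 + 327.4·tan35.9° = 67.1 + 237.0 = 304.0 kN/m
FS = 304.0 / 149.8 = 2.029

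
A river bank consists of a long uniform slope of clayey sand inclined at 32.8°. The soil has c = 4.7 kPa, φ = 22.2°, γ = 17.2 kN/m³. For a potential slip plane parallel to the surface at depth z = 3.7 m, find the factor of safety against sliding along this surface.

FS = 0.80

For an infinite slope with a slip plane parallel to the surface (no pore pressure): FS = [c + γz cos²β tanφ] / [γz sinβ cosβ].
γz = 17.2·3.7 = 63.64 kN/m²
Numerator = 4.7 + 63.64·cos²32.8°·tan22.2° = 4.7 + 63.64·0.7066·0.4081 = 23.050 kPa
Denominator = 63.64·sin32.8°·cos32.8° = 63.64·0.5417·0.8406 = 28.978 kPa
FS = 23.050 / 28.978 = 0.795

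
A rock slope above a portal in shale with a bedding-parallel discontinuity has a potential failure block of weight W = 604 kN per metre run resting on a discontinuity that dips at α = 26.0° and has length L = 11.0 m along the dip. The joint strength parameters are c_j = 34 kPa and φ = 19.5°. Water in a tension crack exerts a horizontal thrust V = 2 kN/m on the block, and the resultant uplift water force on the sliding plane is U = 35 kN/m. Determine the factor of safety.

FS = 2.08

Resolving the block weight along and normal to the plane and applying the Mohr–Coulomb strength on the joint:
N' = W cosα − U − V sinα = 604·cos26.0° − 35 − 2·sin26.0° = 507.0 kN/m
Driving force T = W sinα + V cosα = 604·sin26.0° + 2·cos26.0° = 266.6 kN/m
Resisting force R = c_j·L + N'·tanφ = 34·11.0 + 507.0·tan19.5° = 374.0 + 179.5 = 553.5 kN/m
FS = R / T = 553.5 / 266.6 = 2.076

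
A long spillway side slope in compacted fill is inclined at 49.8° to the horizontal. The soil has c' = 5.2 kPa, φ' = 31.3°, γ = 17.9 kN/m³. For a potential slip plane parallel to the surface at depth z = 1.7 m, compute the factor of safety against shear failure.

FS = 0.86

For an infinite slope with a slip plane parallel to the surface (no pore pressure): FS = [c' + γz cos²β tanφ'] / [γz sinβ cosβ].
γz = 17.9·1.7 = 30.43 kN/m²
Numerator = 5.2 + 30.43·cos²49.8°·tan31.3° = 5.2 + 30.43·0.4166·0.6080 = 12.908 kPa
Denominator = 30.43·sin49.8°·cos49.8° = 30.43·0.7638·0.6455 = 15.002 kPa
FS = 12.908 / 15.002 = 0.860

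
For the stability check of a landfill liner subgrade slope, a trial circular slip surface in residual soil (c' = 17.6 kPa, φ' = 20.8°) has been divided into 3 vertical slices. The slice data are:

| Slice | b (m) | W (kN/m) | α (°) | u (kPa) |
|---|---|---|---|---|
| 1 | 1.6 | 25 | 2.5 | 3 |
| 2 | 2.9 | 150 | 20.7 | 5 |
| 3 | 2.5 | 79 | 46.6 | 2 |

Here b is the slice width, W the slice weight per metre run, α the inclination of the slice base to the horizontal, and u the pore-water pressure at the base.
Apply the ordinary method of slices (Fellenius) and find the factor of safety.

Ordinary method of slices: FS = Σ[c'·Δl_i + (W_i cosα_i − u_i·Δl_i)·tanφ'] / Σ W_i sinα_i, with Δl_i = b_i / cosα_i.
Slice 1: Δl = 1.6/cos2.5° = 1.602 m; N'_1 = 25·cos2.5° − 3·1.602 = 20.2; c'Δl = 28.19; W sinα = 1.1
Slice 2: Δl = 2.9/cos20.7° = 3.100 m; N'_2 = 150·cos20.7° − 5·3.100 = 124.8; c'Δl = 54.56; W sinα = 53.0
Slice 3: Δl = 2.5/cos46.6° = 3.639 m; N'_3 = 79·cos46.6° − 2·3.639 = 47.0; c'Δl = 64.04; W sinα = 57.4
Σc'Δl = 146.8 kN/m; ΣN' = 192.0 kN/m; ΣW sinα = 111.5 kN/m
Resisting = 146.8 + 192.0·tan20.8° = 146.8 + 72.9 = 219.7 kN/m
FS = 219.7 / 111.5 = 1.970

FS = 1.97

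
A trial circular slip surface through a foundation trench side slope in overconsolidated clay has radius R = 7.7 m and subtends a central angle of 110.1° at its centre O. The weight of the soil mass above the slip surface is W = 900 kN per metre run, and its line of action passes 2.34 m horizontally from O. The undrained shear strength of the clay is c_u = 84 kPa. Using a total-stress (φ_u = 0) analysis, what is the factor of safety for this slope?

Taking moments about the centre O, the resisting moment is provided by the undrained shear strength acting along the arc:
Arc length L_a = R·θ = 7.7·(110.1°·π/180) = 7.7·1.9216 = 14.80 m
M_R = c_u·L_a·R = 84·14.80·7.7 = 9570.3 kN·m/m
M_D = W·d = 900·2.34 = 2106.0 kN·m/m
FS = M_R / M_D = 9570.3 / 2106.0 = 4.544

FS = 4.54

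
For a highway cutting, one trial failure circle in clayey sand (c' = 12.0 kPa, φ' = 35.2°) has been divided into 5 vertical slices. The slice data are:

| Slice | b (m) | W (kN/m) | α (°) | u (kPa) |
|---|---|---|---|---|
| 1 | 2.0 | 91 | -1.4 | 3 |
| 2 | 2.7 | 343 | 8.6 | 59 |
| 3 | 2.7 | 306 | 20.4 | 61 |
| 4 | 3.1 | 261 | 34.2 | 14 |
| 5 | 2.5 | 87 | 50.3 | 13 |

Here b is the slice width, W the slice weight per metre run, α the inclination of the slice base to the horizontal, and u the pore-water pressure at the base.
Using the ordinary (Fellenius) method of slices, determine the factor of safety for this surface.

FS = 1.53

Ordinary method of slices: FS = Σ[c'·Δl_i + (W_i cosα_i − u_i·Δl_i)·tanφ'] / Σ W_i sinα_i, with Δl_i = b_i / cosα_i.
Slice 1: Δl = 2.0/cos(-1.4°) = 2.001 m; N'_1 = 91·cos(-1.4°) − 3·2.001 = 85.0; c'Δl = 24.01; W sinα = -2.2
Slice 2: Δl = 2.7/cos8.6° = 2.731 m; N'_2 = 343·cos8.6° − 59·2.731 = 178.0; c'Δl = 32.77; W sinα = 51.3
Slice 3: Δl = 2.7/cos20.4° = 2.881 m; N'_3 = 306·cos20.4° − 61·2.881 = 111.1; c'Δl = 34.57; W sinα = 106.7
Slice 4: Δl = 3.1/cos34.2° = 3.748 m; N'_4 = 261·cos34.2° − 14·3.748 = 163.4; c'Δl = 44.98; W sinα = 146.7
Slice 5: Δl = 2.5/cos50.3° = 3.914 m; N'_5 = 87·cos50.3° − 13·3.914 = 4.7; c'Δl = 46.97; W sinα = 66.9
Σc'Δl = 183.3 kN/m; ΣN' = 542.2 kN/m; ΣW sinα = 369.4 kN/m
Resisting = 183.3 + 542.2·tan35.2° = 183.3 + 382.5 = 565.8 kN/m
FS = 565.8 / 369.4 = 1.532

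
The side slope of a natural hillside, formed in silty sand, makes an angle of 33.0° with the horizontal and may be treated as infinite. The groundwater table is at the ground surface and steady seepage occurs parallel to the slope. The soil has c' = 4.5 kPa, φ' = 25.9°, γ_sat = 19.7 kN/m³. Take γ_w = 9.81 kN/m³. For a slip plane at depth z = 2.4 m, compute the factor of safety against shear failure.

FS = 0.58

With seepage parallel to the slope and the water table at the surface, the effective normal stress on the slip plane uses the buoyant unit weight γ' = γ_sat − γ_w while the driving shear stress uses γ_sat:
FS = [c' + γ' z cos²β tanφ'] / [γ_sat z sinβ cosβ]
γ' = 19.7 − 9.81 = 9.89 kN/m³
Numerator = 4.5 + 9.89·2.4·cos²33.0°·tan25.9° = 4.5 + 9.89·2.4·0.7034·0.4856 = 12.607 kPa
Denominator = 19.7·2.4·sin33.0°·cos33.0° = 19.7·2.4·0.5446·0.8387 = 21.596 kPa
FS = 12.607 / 21.596 = 0.584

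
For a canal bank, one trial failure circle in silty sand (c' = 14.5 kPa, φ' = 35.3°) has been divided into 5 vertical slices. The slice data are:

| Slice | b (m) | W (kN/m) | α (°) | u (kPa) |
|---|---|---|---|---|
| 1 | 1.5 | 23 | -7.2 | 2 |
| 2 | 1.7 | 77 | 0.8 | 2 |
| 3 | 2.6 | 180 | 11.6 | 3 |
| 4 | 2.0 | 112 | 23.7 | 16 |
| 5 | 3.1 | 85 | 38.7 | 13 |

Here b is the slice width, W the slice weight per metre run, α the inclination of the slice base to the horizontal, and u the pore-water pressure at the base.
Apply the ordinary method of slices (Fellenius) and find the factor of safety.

FS = 3.15

Ordinary method of slices: FS = Σ[c'·Δl_i + (W_i cosα_i − u_i·Δl_i)·tanφ'] / Σ W_i sinα_i, with Δl_i = b_i / cosα_i.
Slice 1: Δl = 1.5/cos(-7.2°) = 1.512 m; N'_1 = 23·cos(-7.2°) − 2·1.512 = 19.8; c'Δl = 21.92; W sinα = -2.9
Slice 2: Δl = 1.7/cos0.8° = 1.700 m; N'_2 = 77·cos0.8° − 2·1.700 = 73.6; c'Δl = 24.65; W sinα = 1.1
Slice 3: Δl = 2.6/cos11.6° = 2.654 m; N'_3 = 180·cos11.6° − 3·2.654 = 168.4; c'Δl = 38.49; W sinα = 36.2
Slice 4: Δl = 2.0/cos23.7° = 2.184 m; N'_4 = 112·cos23.7° − 16·2.184 = 67.6; c'Δl = 31.67; W sinα = 45.0
Slice 5: Δl = 3.1/cos38.7° = 3.972 m; N'_5 = 85·cos38.7° − 13·3.972 = 14.7; c'Δl = 57.60; W sinα = 53.1
Σc'Δl = 174.3 kN/m; ΣN' = 344.1 kN/m; ΣW sinα = 132.6 kN/m
Resisting = 174.3 + 344.1·tan35.3° = 174.3 + 243.6 = 417.9 kN/m
FS = 417.9 / 132.6 = 3.153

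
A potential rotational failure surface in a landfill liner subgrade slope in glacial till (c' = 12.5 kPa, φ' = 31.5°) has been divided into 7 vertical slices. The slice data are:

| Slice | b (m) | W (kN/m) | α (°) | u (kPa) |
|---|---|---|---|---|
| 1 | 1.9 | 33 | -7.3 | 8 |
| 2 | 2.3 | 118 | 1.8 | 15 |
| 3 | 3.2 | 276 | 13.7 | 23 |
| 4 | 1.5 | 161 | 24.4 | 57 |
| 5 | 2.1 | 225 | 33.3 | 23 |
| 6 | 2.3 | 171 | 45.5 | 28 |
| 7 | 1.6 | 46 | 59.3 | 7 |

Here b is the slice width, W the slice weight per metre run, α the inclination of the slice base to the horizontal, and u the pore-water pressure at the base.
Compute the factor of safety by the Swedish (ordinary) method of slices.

FS = 1.29

Ordinary method of slices: FS = Σ[c'·Δl_i + (W_i cosα_i − u_i·Δl_i)·tanφ'] / Σ W_i sinα_i, with Δl_i = b_i / cosα_i.
Slice 1: Δl = 1.9/cos(-7.3°) = 1.916 m; N'_1 = 33·cos(-7.3°) − 8·1.916 = 17.4; c'Δl = 23.94; W sinα = -4.2
Slice 2: Δl = 2.3/cos1.8° = 2.301 m; N'_2 = 118·cos1.8° − 15·2.301 = 83.4; c'Δl = 28.76; W sinα = 3.7
Slice 3: Δl = 3.2/cos13.7° = 3.294 m; N'_3 = 276·cos13.7° − 23·3.294 = 192.4; c'Δl = 41.17; W sinα = 65.4
Slice 4: Δl = 1.5/cos24.4° = 1.647 m; N'_4 = 161·cos24.4° − 57·1.647 = 52.7; c'Δl = 20.59; W sinα = 66.5
Slice 5: Δl = 2.1/cos33.3° = 2.513 m; N'_5 = 225·cos33.3° − 23·2.513 = 130.3; c'Δl = 31.41; W sinα = 123.5
Slice 6: Δl = 2.3/cos45.5° = 3.281 m; N'_6 = 171·cos45.5° − 28·3.281 = 28.0; c'Δl = 41.02; W sinα = 122.0
Slice 7: Δl = 1.6/cos59.3° = 3.134 m; N'_7 = 46·cos59.3° − 7·3.134 = 1.5; c'Δl = 39.17; W sinα = 39.6
Σc'Δl = 226.1 kN/m; ΣN' = 505.8 kN/m; ΣW sinα = 416.4 kN/m
Resisting = 226.1 + 505.8·tan31.5° = 226.1 + 309.9 = 536.0 kN/m
FS = 536.0 / 416.4 = 1.287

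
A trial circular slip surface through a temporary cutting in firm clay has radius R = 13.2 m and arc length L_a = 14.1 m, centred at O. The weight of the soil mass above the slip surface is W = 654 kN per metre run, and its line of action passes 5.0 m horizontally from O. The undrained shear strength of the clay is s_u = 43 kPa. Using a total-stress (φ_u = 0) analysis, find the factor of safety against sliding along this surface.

FS = 2.45

Taking moments about the centre O, the resisting moment is provided by the undrained shear strength acting along the arc:
M_R = s_u·L_a·R = 43·14.10·13.2 = 8003.2 kN·m/m
M_D = W·d = 654·5.0 = 3270.0 kN·m/m
FS = M_R / M_D = 8003.2 / 3270.0 = 2.447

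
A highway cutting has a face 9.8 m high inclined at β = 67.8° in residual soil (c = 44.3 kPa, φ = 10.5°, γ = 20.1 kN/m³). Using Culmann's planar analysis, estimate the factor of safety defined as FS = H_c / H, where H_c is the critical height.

H_c = (4c/γ) · sinβ cosφ / [1 − cos(β − φ)]
    = (4·44.3/20.1) · sin67.8°·cos10.5° / [1 − cos57.3°]
    = 8.816 · 0.9104 / 0.4598 = 17.46 m
FS = H_c / H = 17.46 / 9.8 = 1.781

FS = 1.78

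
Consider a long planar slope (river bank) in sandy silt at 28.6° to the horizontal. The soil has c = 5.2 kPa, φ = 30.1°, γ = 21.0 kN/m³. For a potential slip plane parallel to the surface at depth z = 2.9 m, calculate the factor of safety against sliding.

FS = 1.27

For an infinite slope with a slip plane parallel to the surface (no pore pressure): FS = [c + γz cos²β tanφ] / [γz sinβ cosβ].
γz = 21.0·2.9 = 60.90 kN/m²
Numerator = 5.2 + 60.90·cos²28.6°·tan30.1° = 5.2 + 60.90·0.7709·0.5797 = 32.413 kPa
Denominator = 60.90·sin28.6°·cos28.6° = 60.90·0.4787·0.8780 = 25.595 kPa
FS = 32.413 / 25.595 = 1.266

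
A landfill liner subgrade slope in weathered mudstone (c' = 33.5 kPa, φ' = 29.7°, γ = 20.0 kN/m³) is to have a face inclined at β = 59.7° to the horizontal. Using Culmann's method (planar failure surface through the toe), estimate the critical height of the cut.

H_c = 37.51 m

Culmann's analysis gives the critical failure plane at α_cr = (β + φ')/2 = (59.7 + 29.7)/2 = 44.7°, and the critical height
H_c = (4c'/γ) · sinβ cosφ' / [1 − cos(β − φ')]
    = (4·33.5/20.0) · sin59.7°·cos29.7° / [1 − cos(30.0°)]
    = 6.700 · 0.8634·0.8686 / [1 − 0.8660]
    = 6.700 · 0.7500 / 0.1340
    = 37.51 m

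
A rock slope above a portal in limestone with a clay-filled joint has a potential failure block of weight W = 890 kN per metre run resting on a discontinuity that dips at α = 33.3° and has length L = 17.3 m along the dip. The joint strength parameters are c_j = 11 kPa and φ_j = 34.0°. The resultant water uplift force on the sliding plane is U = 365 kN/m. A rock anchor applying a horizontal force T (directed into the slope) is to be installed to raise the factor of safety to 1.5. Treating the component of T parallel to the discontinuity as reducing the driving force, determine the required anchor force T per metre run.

T = 177 kN/m

Resolving forces along and normal to the sliding plane, with the horizontal anchor force T adding T·sinα to the effective normal force and T·cosα acting up the plane against the driving force:
FS = [c_jL + (W cosα − U + T sinα) tanφ_j] / [W sinα − T cosα]
Without the anchor: N' = 378.9 kN/m, driving T_d = 488.6 kN/m, resisting R = 11·17.3 + 378.9·tan34.0° = 445.9 kN/m, FS = 0.91.
Setting FS = 1.5 and solving for T:
1.5·(488.6 − T cos33.3°) = 445.9 + T sin33.3°·tan34.0°
T·(sin33.3°·tan34.0° + 1.5·cos33.3°) = 1.5·488.6 − 445.9
T·(0.5490·0.6745 + 1.5·0.8358) = 732.9 − 445.9 = 287.1
T·1.6240 = 287.1
T = 176.8 kN/m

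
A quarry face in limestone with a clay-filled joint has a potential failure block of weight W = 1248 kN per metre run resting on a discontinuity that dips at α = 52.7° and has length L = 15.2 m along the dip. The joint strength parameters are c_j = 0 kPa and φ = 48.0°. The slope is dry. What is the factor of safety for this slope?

FS = 0.85

Resolving the block weight along and normal to the plane and applying the Mohr–Coulomb strength on the joint:
N' = W cosα = 1248·cos52.7° = 756.3 kN/m
Driving force T = W sinα = 1248·sin52.7° = 992.8 kN/m
Resisting force R = c_j·L + N'·tanφ = 0·15.2 + 756.3·tan48.0° = 0.0 + 839.9 = 839.9 kN/m
FS = R / T = 839.9 / 992.8 = 0.846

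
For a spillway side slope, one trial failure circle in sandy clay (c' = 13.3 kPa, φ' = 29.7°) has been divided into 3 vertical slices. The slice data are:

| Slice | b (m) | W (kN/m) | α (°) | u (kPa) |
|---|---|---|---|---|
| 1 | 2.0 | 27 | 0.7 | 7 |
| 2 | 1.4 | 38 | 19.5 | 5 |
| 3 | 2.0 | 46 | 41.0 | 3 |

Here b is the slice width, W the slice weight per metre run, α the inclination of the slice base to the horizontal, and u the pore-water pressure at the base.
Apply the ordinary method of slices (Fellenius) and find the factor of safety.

Ordinary method of slices: FS = Σ[c'·Δl_i + (W_i cosα_i − u_i·Δl_i)·tanφ'] / Σ W_i sinα_i, with Δl_i = b_i / cosα_i.
Slice 1: Δl = 2.0/cos0.7° = 2.000 m; N'_1 = 27·cos0.7° − 7·2.000 = 13.0; c'Δl = 26.60; W sinα = 0.3
Slice 2: Δl = 1.4/cos19.5° = 1.485 m; N'_2 = 38·cos19.5° − 5·1.485 = 28.4; c'Δl = 19.75; W sinα = 12.7
Slice 3: Δl = 2.0/cos41.0° = 2.650 m; N'_3 = 46·cos41.0° − 3·2.650 = 26.8; c'Δl = 35.25; W sinα = 30.2
Σc'Δl = 81.6 kN/m; ΣN' = 68.2 kN/m; ΣW sinα = 43.2 kN/m
Resisting = 81.6 + 68.2·tan29.7° = 81.6 + 38.9 = 120.5 kN/m
FS = 120.5 / 43.2 = 2.789

FS = 2.79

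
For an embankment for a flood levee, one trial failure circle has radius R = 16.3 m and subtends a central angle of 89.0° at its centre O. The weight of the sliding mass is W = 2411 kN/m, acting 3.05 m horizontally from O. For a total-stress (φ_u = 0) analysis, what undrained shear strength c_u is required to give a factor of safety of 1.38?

FS = c_u·L_a·R / (W·d), so c_u = FS·W·d / (L_a·R).
Arc length L_a = R·θ = 16.3·(89.0°·π/180) = 16.3·1.5533 = 25.32 m
c_u = 1.38·2411·3.05 / (25.32·16.3) = 10147.9 / 412.71 = 24.59 kPa

c_u = 24.6 kPa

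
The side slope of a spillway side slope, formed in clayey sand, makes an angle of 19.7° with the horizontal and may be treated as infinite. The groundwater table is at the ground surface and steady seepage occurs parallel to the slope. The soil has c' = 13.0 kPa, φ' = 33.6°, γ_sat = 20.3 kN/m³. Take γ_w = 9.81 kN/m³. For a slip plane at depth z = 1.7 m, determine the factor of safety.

With seepage parallel to the slope and the water table at the surface, the effective normal stress on the slip plane uses the buoyant unit weight γ' = γ_sat − γ_w while the driving shear stress uses γ_sat:
FS = [c' + γ' z cos²β tanφ'] / [γ_sat z sinβ cosβ]
γ' = 20.3 − 9.81 = 10.49 kN/m³
Numerator = 13.0 + 10.49·1.7·cos²19.7°·tan33.6° = 13.0 + 10.49·1.7·0.8864·0.6644 = 23.502 kPa
Denominator = 20.3·1.7·sin19.7°·cos19.7° = 20.3·1.7·0.3371·0.9415 = 10.952 kPa
FS = 23.502 / 10.952 = 2.146

FS = 2.15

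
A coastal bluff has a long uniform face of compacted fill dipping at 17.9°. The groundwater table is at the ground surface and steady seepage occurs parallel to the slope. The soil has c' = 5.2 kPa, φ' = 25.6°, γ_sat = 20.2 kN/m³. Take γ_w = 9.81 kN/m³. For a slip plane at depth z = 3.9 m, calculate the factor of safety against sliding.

FS = 0.99

With seepage parallel to the slope and the water table at the surface, the effective normal stress on the slip plane uses the buoyant unit weight γ' = γ_sat − γ_w while the driving shear stress uses γ_sat:
FS = [c' + γ' z cos²β tanφ'] / [γ_sat z sinβ cosβ]
γ' = 20.2 − 9.81 = 10.39 kN/m³
Numerator = 5.2 + 10.39·3.9·cos²17.9°·tan25.6° = 5.2 + 10.39·3.9·0.9055·0.4791 = 22.780 kPa
Denominator = 20.2·3.9·sin17.9°·cos17.9° = 20.2·3.9·0.3074·0.9516 = 23.041 kPa
FS = 22.780 / 23.041 = 0.989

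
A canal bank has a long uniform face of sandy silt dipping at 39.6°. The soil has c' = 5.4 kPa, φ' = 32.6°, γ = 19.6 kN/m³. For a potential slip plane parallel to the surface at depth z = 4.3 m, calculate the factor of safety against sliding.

FS = 0.90

For an infinite slope with a slip plane parallel to the surface (no pore pressure): FS = [c' + γz cos²β tanφ'] / [γz sinβ cosβ].
γz = 19.6·4.3 = 84.28 kN/m²
Numerator = 5.4 + 84.28·cos²39.6°·tan32.6° = 5.4 + 84.28·0.5937·0.6395 = 37.400 kPa
Denominator = 84.28·sin39.6°·cos39.6° = 84.28·0.6374·0.7705 = 41.394 kPa
FS = 37.400 / 41.394 = 0.904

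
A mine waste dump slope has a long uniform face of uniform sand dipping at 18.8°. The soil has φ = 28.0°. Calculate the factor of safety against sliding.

For a dry cohesionless infinite slope the factor of safety is FS = tanφ / tanβ.
FS = tan28.0° / tan18.8° = 0.5317 / 0.3404 = 1.562

FS = 1.56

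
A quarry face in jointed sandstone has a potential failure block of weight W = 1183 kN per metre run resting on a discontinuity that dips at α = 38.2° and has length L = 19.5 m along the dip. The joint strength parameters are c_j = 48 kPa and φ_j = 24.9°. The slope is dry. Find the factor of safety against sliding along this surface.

Resolving the block weight along and normal to the plane and applying the Mohr–Coulomb strength on the joint:
N' = W cosα = 1183·cos38.2° = 929.7 kN/m
Driving force T = W sinα = 1183·sin38.2° = 731.6 kN/m
Resisting force R = c_j·L + N'·tanφ_j = 48·19.5 + 929.7·tan24.9° = 936.0 + 431.5 = 1367.5 kN/m
FS = R / T = 1367.5 / 731.6 = 1.869

FS = 1.87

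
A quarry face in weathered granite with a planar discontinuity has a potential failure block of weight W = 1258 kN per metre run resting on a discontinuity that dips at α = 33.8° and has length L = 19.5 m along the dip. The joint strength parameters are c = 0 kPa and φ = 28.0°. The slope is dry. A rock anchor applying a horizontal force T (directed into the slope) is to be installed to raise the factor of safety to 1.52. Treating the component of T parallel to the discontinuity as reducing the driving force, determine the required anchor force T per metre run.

Resolving forces along and normal to the sliding plane, with the horizontal anchor force T adding T·sinα to the effective normal force and T·cosα acting up the plane against the driving force:
FS = [cL + (W cosα + T sinα) tanφ] / [W sinα − T cosα]
Without the anchor: N' = 1045.4 kN/m, driving T_d = 699.8 kN/m, resisting R = 0·19.5 + 1045.4·tan28.0° = 555.8 kN/m, FS = 0.79.
Setting FS = 1.52 and solving for T:
1.52·(699.8 − T cos33.8°) = 555.8 + T sin33.8°·tan28.0°
T·(sin33.8°·tan28.0° + 1.52·cos33.8°) = 1.52·699.8 − 555.8
T·(0.5563·0.5317 + 1.52·0.8310) = 1063.7 − 555.8 = 507.9
T·1.5589 = 507.9
T = 325.8 kN/m

T = 326 kN/m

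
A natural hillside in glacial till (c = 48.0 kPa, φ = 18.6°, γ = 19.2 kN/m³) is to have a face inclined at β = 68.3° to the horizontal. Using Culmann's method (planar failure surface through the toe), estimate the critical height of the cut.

Culmann's analysis gives the critical failure plane at α_cr = (β + φ)/2 = (68.3 + 18.6)/2 = 43.5°, and the critical height
H_c = (4c/γ) · sinβ cosφ / [1 − cos(β − φ)]
    = (4·48.0/19.2) · sin68.3°·cos18.6° / [1 − cos(49.7°)]
    = 10.000 · 0.9291·0.9478 / [1 − 0.6468]
    = 10.000 · 0.8806 / 0.3532
    = 24.93 m

H_c = 24.93 m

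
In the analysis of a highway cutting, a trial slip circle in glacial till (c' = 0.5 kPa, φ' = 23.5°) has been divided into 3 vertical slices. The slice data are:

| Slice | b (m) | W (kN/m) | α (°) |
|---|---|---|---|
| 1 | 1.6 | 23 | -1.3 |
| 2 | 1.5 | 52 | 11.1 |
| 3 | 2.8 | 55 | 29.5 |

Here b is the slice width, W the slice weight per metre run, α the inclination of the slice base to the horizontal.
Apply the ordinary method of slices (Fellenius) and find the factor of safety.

FS = 1.54

Ordinary method of slices: FS = Σ[c'·Δl_i + (W_i cosα_i)·tanφ'] / Σ W_i sinα_i, with Δl_i = b_i / cosα_i.
Slice 1: Δl = 1.6/cos(-1.3°) = 1.600 m; N'_1 = 23·cos(-1.3°) = 23.0; c'Δl = 0.80; W sinα = -0.5
Slice 2: Δl = 1.5/cos11.1° = 1.529 m; N'_2 = 52·cos11.1° = 51.0; c'Δl = 0.76; W sinα = 10.0
Slice 3: Δl = 2.8/cos29.5° = 3.217 m; N'_3 = 55·cos29.5° = 47.9; c'Δl = 1.61; W sinα = 27.1
Σc'Δl = 3.2 kN/m; ΣN' = 121.9 kN/m; ΣW sinα = 36.6 kN/m
Resisting = 3.2 + 121.9·tan23.5° = 3.2 + 53.0 = 56.2 kN/m
FS = 56.2 / 36.6 = 1.536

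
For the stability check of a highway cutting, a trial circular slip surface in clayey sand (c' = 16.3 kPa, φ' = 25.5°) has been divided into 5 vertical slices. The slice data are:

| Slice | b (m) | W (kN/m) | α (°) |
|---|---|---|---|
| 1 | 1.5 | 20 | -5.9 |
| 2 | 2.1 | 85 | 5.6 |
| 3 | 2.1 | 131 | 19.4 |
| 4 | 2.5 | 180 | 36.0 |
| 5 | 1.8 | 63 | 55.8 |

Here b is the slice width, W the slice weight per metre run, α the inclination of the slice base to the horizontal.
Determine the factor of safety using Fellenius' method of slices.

Ordinary method of slices: FS = Σ[c'·Δl_i + (W_i cosα_i)·tanφ'] / Σ W_i sinα_i, with Δl_i = b_i / cosα_i.
Slice 1: Δl = 1.5/cos(-5.9°) = 1.508 m; N'_1 = 20·cos(-5.9°) = 19.9; c'Δl = 24.58; W sinα = -2.1
Slice 2: Δl = 2.1/cos5.6° = 2.110 m; N'_2 = 85·cos5.6° = 84.6; c'Δl = 34.39; W sinα = 8.3
Slice 3: Δl = 2.1/cos19.4° = 2.226 m; N'_3 = 131·cos19.4° = 123.6; c'Δl = 36.29; W sinα = 43.5
Slice 4: Δl = 2.5/cos36.0° = 3.090 m; N'_4 = 180·cos36.0° = 145.6; c'Δl = 50.37; W sinα = 105.8
Slice 5: Δl = 1.8/cos55.8° = 3.202 m; N'_5 = 63·cos55.8° = 35.4; c'Δl = 52.20; W sinα = 52.1
Σc'Δl = 197.8 kN/m; ΣN' = 409.1 kN/m; ΣW sinα = 207.7 kN/m
Resisting = 197.8 + 409.1·tan25.5° = 197.8 + 195.1 = 393.0 kN/m
FS = 393.0 / 207.7 = 1.892

FS = 1.89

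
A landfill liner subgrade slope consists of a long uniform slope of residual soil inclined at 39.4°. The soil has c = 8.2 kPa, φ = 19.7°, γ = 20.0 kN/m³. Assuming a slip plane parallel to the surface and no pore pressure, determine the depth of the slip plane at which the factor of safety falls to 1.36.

z = 0.90 m

Setting FS = 1.36 in FS = [c + γz cos²β tanφ] / [γz sinβ cosβ] and solving for z:
z = c / [γ cosβ (FS·sinβ − cosβ·tanφ)]
  = 8.2 / [20.0·cos39.4°·(1.36·sin39.4° − cos39.4°·tan19.7°)]
  = 8.2 / [20.0·0.7727·(1.36·0.6347 − 0.7727·0.3581)]
  = 8.2 / 9.0650 = 0.905 m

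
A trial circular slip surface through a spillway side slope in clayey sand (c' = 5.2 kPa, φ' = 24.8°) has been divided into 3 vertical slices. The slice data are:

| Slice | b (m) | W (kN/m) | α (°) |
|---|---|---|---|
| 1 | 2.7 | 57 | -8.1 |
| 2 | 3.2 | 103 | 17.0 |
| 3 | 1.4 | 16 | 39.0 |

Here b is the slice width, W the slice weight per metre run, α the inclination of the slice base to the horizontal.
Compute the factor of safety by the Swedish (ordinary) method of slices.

FS = 3.68

Ordinary method of slices: FS = Σ[c'·Δl_i + (W_i cosα_i)·tanφ'] / Σ W_i sinα_i, with Δl_i = b_i / cosα_i.
Slice 1: Δl = 2.7/cos(-8.1°) = 2.727 m; N'_1 = 57·cos(-8.1°) = 56.4; c'Δl = 14.18; W sinα = -8.0
Slice 2: Δl = 3.2/cos17.0° = 3.346 m; N'_2 = 103·cos17.0° = 98.5; c'Δl = 17.40; W sinα = 30.1
Slice 3: Δl = 1.4/cos39.0° = 1.801 m; N'_3 = 16·cos39.0° = 12.4; c'Δl = 9.37; W sinα = 10.1
Σc'Δl = 40.9 kN/m; ΣN' = 167.4 kN/m; ΣW sinα = 32.2 kN/m
Resisting = 40.9 + 167.4·tan24.8° = 40.9 + 77.3 = 118.3 kN/m
FS = 118.3 / 32.2 = 3.679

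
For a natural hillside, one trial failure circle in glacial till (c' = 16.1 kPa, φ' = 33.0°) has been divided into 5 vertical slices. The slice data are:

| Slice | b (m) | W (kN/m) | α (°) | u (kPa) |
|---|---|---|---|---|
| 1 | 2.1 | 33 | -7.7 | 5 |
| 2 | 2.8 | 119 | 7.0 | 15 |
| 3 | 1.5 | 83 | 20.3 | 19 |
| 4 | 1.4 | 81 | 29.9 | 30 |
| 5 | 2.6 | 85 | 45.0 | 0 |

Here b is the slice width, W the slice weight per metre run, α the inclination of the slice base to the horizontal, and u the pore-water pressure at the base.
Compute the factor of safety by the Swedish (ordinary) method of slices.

Ordinary method of slices: FS = Σ[c'·Δl_i + (W_i cosα_i − u_i·Δl_i)·tanφ'] / Σ W_i sinα_i, with Δl_i = b_i / cosα_i.
Slice 1: Δl = 2.1/cos(-7.7°) = 2.119 m; N'_1 = 33·cos(-7.7°) − 5·2.119 = 22.1; c'Δl = 34.12; W sinα = -4.4
Slice 2: Δl = 2.8/cos7.0° = 2.821 m; N'_2 = 119·cos7.0° − 15·2.821 = 75.8; c'Δl = 45.42; W sinα = 14.5
Slice 3: Δl = 1.5/cos20.3° = 1.599 m; N'_3 = 83·cos20.3° − 19·1.599 = 47.5; c'Δl = 25.75; W sinα = 28.8
Slice 4: Δl = 1.4/cos29.9° = 1.615 m; N'_4 = 81·cos29.9° − 30·1.615 = 21.8; c'Δl = 26.00; W sinα = 40.4
Slice 5: Δl = 2.6/cos45.0° = 3.677 m; N'_5 = 85·cos45.0° − 0·3.677 = 60.1; c'Δl = 59.20; W sinα = 60.1
Σc'Δl = 190.5 kN/m; ΣN' = 227.2 kN/m; ΣW sinα = 139.4 kN/m
Resisting = 190.5 + 227.2·tan33.0° = 190.5 + 147.6 = 338.1 kN/m
FS = 338.1 / 139.4 = 2.426

FS = 2.43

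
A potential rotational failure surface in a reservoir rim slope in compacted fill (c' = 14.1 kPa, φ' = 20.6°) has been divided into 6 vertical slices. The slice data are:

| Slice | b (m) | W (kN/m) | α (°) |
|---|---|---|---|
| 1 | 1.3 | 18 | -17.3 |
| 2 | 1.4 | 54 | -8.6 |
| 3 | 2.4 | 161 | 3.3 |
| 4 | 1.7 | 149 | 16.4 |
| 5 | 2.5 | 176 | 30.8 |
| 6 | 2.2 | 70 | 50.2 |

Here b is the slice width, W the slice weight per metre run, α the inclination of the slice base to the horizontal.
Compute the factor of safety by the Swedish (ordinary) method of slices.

FS = 2.21

Ordinary method of slices: FS = Σ[c'·Δl_i + (W_i cosα_i)·tanφ'] / Σ W_i sinα_i, with Δl_i = b_i / cosα_i.
Slice 1: Δl = 1.3/cos(-17.3°) = 1.362 m; N'_1 = 18·cos(-17.3°) = 17.2; c'Δl = 19.20; W sinα = -5.4
Slice 2: Δl = 1.4/cos(-8.6°) = 1.416 m; N'_2 = 54·cos(-8.6°) = 53.4; c'Δl = 19.96; W sinα = -8.1
Slice 3: Δl = 2.4/cos3.3° = 2.404 m; N'_3 = 161·cos3.3° = 160.7; c'Δl = 33.90; W sinα = 9.3
Slice 4: Δl = 1.7/cos16.4° = 1.772 m; N'_4 = 149·cos16.4° = 142.9; c'Δl = 24.99; W sinα = 42.1
Slice 5: Δl = 2.5/cos30.8° = 2.910 m; N'_5 = 176·cos30.8° = 151.2; c'Δl = 41.04; W sinα = 90.1
Slice 6: Δl = 2.2/cos50.2° = 3.437 m; N'_6 = 70·cos50.2° = 44.8; c'Δl = 48.46; W sinα = 53.8
Σc'Δl = 187.5 kN/m; ΣN' = 570.2 kN/m; ΣW sinα = 181.8 kN/m
Resisting = 187.5 + 570.2·tan20.6° = 187.5 + 214.3 = 401.9 kN/m
FS = 401.9 / 181.8 = 2.210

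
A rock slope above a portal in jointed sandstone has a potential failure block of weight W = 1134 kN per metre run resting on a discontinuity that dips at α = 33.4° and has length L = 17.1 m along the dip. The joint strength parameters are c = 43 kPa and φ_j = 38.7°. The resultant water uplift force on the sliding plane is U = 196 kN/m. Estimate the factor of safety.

Resolving the block weight along and normal to the plane and applying the Mohr–Coulomb strength on the joint:
N' = W cosα − U = 1134·cos33.4° − 196 = 750.7 kN/m
Driving force T = W sinα = 1134·sin33.4° = 624.2 kN/m
Resisting force R = c·L + N'·tanφ_j = 43·17.1 + 750.7·tan38.7° = 735.3 + 601.4 = 1336.7 kN/m
FS = R / T = 1336.7 / 624.2 = 2.141

FS = 2.14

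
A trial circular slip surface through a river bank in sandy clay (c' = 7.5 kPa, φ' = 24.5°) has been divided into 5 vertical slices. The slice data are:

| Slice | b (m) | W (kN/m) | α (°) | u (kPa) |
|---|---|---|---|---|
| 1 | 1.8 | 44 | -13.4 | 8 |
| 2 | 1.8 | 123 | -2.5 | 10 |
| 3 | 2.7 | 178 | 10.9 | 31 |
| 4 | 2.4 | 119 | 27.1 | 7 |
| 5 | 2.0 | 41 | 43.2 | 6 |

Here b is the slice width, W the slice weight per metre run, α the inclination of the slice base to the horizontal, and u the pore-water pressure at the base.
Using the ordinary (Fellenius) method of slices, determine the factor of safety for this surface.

FS = 2.35

Ordinary method of slices: FS = Σ[c'·Δl_i + (W_i cosα_i − u_i·Δl_i)·tanφ'] / Σ W_i sinα_i, with Δl_i = b_i / cosα_i.
Slice 1: Δl = 1.8/cos(-13.4°) = 1.850 m; N'_1 = 44·cos(-13.4°) − 8·1.850 = 28.0; c'Δl = 13.88; W sinα = -10.2
Slice 2: Δl = 1.8/cos(-2.5°) = 1.802 m; N'_2 = 123·cos(-2.5°) − 10·1.802 = 104.9; c'Δl = 13.51; W sinα = -5.4
Slice 3: Δl = 2.7/cos10.9° = 2.750 m; N'_3 = 178·cos10.9° − 31·2.750 = 89.6; c'Δl = 20.62; W sinα = 33.7
Slice 4: Δl = 2.4/cos27.1° = 2.696 m; N'_4 = 119·cos27.1° − 7·2.696 = 87.1; c'Δl = 20.22; W sinα = 54.2
Slice 5: Δl = 2.0/cos43.2° = 2.744 m; N'_5 = 41·cos43.2° − 6·2.744 = 13.4; c'Δl = 20.58; W sinα = 28.1
Σc'Δl = 88.8 kN/m; ΣN' = 322.9 kN/m; ΣW sinα = 100.4 kN/m
Resisting = 88.8 + 322.9·tan24.5° = 88.8 + 147.2 = 236.0 kN/m
FS = 236.0 / 100.4 = 2.351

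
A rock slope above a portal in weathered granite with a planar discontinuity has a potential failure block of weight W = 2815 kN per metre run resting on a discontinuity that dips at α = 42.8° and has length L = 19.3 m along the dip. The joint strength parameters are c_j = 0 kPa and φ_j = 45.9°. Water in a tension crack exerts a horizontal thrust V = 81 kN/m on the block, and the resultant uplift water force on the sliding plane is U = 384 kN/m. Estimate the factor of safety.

Resolving the block weight along and normal to the plane and applying the Mohr–Coulomb strength on the joint:
N' = W cosα − U − V sinα = 2815·cos42.8° − 384 − 81·sin42.8° = 1626.4 kN/m
Driving force T = W sinα + V cosα = 2815·sin42.8° + 81·cos42.8° = 1972.1 kN/m
Resisting force R = c_j·L + N'·tanφ_j = 0·19.3 + 1626.4·tan45.9° = 0.0 + 1678.3 = 1678.3 kN/m
FS = R / T = 1678.3 / 1972.1 = 0.851

FS = 0.85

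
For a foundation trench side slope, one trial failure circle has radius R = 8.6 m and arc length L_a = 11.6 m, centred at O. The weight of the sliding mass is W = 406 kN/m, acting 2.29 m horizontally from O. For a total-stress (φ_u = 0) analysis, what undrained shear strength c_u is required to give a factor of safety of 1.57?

c_u = 14.6 kPa

FS = c_u·L_a·R / (W·d), so c_u = FS·W·d / (L_a·R).
c_u = 1.57·406·2.29 / (11.60·8.6) = 1459.7 / 99.76 = 14.63 kPa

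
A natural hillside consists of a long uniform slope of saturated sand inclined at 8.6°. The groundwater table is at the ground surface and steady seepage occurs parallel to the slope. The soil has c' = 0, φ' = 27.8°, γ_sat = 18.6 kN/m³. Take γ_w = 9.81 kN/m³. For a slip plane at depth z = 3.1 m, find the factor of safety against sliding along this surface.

FS = 1.65

With seepage parallel to the slope and the water table at the surface, the effective normal stress on the slip plane uses the buoyant unit weight γ' = γ_sat − γ_w while the driving shear stress uses γ_sat:
FS = [c' + γ' z cos²β tanφ'] / [γ_sat z sinβ cosβ]
(For c' = 0 this reduces to FS = (γ'/γ_sat)·tanφ'/tanβ.)
γ' = 18.6 − 9.81 = 8.79 kN/m³
Numerator = 0.0 + 8.79·3.1·cos²8.6°·tan27.8° = 0.0 + 8.79·3.1·0.9776·0.5272 = 14.046 kPa
Denominator = 18.6·3.1·sin8.6°·cos8.6° = 18.6·3.1·0.1495·0.9888 = 8.525 kPa
FS = 14.046 / 8.525 = 1.648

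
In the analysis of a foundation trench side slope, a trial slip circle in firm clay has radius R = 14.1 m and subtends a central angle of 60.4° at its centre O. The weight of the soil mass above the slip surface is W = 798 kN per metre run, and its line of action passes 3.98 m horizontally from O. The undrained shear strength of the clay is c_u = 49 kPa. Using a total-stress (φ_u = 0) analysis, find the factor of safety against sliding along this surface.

Taking moments about the centre O, the resisting moment is provided by the undrained shear strength acting along the arc:
Arc length L_a = R·θ = 14.1·(60.4°·π/180) = 14.1·1.0542 = 14.86 m
M_R = c_u·L_a·R = 49·14.86·14.1 = 10269.5 kN·m/m
M_D = W·d = 798·3.98 = 3176.0 kN·m/m
FS = M_R / M_D = 10269.5 / 3176.0 = 3.233

FS = 3.23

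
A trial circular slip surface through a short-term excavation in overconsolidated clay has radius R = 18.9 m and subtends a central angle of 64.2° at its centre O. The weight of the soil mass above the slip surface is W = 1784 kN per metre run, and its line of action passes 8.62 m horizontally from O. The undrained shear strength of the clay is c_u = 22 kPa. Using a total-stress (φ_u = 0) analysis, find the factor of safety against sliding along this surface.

Taking moments about the centre O, the resisting moment is provided by the undrained shear strength acting along the arc:
Arc length L_a = R·θ = 18.9·(64.2°·π/180) = 18.9·1.1205 = 21.18 m
M_R = c_u·L_a·R = 22·21.18·18.9 = 8805.6 kN·m/m
M_D = W·d = 1784·8.62 = 15378.1 kN·m/m
FS = M_R / M_D = 8805.6 / 15378.1 = 0.573

FS = 0.57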